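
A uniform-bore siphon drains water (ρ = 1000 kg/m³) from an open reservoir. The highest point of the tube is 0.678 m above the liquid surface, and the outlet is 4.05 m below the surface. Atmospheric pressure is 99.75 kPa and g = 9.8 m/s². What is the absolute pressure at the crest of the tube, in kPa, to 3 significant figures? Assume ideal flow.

The outlet speed comes from Torricelli: v = √(2g·4.05) = 8.91 m/s.
The bore is uniform, so the speed at the crest is the same v. Bernoulli surface→crest: P_atm = P_top + ½ρv² + ρg·h_top.
P_top = 99750 − ½·1000·8.91² − 1000·9.8·0.678 = 53400 Pa.

P_top ≈ 53.4 kPa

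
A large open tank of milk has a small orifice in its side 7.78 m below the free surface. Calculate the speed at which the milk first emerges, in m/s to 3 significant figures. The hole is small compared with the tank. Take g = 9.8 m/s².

v = 12.3 m/s

Bernoulli from surface to hole (P equal, v_surface ≈ 0): v = √(2gh) = √(2×9.8×7.78) = 12.3 m/s.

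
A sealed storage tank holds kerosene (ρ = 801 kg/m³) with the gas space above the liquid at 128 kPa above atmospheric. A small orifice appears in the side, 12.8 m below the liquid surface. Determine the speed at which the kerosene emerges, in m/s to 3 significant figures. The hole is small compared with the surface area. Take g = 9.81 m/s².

Take point 1 at the surface (v₁ ≈ 0) and point 2 at the hole (at atmospheric pressure). Bernoulli: P₁ + ρg h = P_atm + ½ρv₂².
With P₁ − P_atm = 128000 Pa, v₂ = √(2gh + 2ΔP/ρ) = √(2·9.81·12.8 + 2·128000/801) = 23.9 m/s.

v = 23.9 m/s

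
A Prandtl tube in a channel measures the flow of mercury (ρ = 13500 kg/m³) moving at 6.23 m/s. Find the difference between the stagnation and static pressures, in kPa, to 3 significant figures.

Bernoulli between the free stream and the stagnation point: ½ρv² = P_stag − P_static.
ΔP = ½·13500·6.23² = 262000 Pa.

ΔP ≈ 262 kPa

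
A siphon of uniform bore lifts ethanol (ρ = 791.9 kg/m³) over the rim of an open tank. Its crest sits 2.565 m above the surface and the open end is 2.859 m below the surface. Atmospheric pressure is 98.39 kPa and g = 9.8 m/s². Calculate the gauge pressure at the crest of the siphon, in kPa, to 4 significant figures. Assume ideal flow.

The outlet speed comes from Torricelli: v = √(2g·2.859) = 7.486 m/s.
With constant cross-section the crest speed equals v; applying Bernoulli from the surface up to the crest, P_top = P_atm − ½ρv² − ρg·h_top.
P_top = 98390 − ½·791.9·7.486² − 791.9·9.8·2.565 = 56300 Pa. So P_gauge = P_top − P_atm = -42090 Pa.

P_gauge ≈ -42.09 kPa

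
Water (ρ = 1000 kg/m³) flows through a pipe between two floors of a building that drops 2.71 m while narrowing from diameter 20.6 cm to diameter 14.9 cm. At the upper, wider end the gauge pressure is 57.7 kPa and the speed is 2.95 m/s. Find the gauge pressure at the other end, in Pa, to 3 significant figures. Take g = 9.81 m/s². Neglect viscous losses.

P₂ ≈ 72700 Pa

By continuity, v₂ = v₁·A₁/A₂ = 2.95·(333/174) = 5.64 m/s.
Applying Bernoulli between the two ends and solving for P₂: P₂ = P₁ + ½ρ(v₁² − v₂²) − ρgΔh.
P₂ = 57700 + ½·1000·(2.95² − 5.64²) − 1000·9.81·(−2.71) = 57700 + (-11500) − (-26600) = 72700 Pa.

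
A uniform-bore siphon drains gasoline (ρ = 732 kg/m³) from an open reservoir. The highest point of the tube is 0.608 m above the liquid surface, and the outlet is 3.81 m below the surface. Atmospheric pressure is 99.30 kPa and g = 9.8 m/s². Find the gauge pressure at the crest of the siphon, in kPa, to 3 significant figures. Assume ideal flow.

P_gauge ≈ -31.7 kPa

The outlet speed comes from Torricelli: v = √(2g·3.81) = 8.64 m/s.
With constant cross-section the crest speed equals v; applying Bernoulli from the surface up to the crest, P_top = P_atm − ½ρv² − ρg·h_top.
P_top = 99300 − ½·732·8.64² − 732·9.8·0.608 = 67600 Pa. So P_gauge = P_top − P_atm = -31700 Pa.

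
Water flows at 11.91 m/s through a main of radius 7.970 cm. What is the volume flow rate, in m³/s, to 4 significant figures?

Q = A·v = 0.01996 m² × 11.91 m/s = 0.2377 m³/s.

Q ≈ 0.2377 m³/s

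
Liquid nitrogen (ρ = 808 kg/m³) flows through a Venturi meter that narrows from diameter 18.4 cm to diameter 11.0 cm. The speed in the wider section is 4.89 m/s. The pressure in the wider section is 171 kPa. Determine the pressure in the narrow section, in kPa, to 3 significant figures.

P₂ ≈ 105 kPa

The volume flow rate is constant, so v₂ = (A₁/A₂)v₁ = (266/95.0)·4.89 = 13.7 m/s.
The pipe is horizontal, so Bernoulli reduces to P₁ + ½ρv₁² = P₂ + ½ρv₂².
P₂ = P₁ − ½ρ(v₂² − v₁²) = 171000 − ½·808·(13.7² − 4.89²) = 171000 − 66000 = 105000 Pa.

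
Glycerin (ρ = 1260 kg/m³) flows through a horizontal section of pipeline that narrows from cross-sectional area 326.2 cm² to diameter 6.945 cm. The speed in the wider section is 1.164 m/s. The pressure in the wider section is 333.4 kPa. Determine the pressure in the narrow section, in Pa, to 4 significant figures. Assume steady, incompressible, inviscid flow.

P₂ ≈ 271000 Pa

By continuity, v₂ = v₁·A₁/A₂ = 1.164·(326.2/37.88) = 10.02 m/s.
With no height change, Bernoulli's equation is P₁ + ½ρv₁² = P₂ + ½ρv₂².
P₂ = P₁ − ½ρ(v₂² − v₁²) = 333400 − ½·1260·(10.02² − 1.164²) = 333400 − 62440 = 271000 Pa.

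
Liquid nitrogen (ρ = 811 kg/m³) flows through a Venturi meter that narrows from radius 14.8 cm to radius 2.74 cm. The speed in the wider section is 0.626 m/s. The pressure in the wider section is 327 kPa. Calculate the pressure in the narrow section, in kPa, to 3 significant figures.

P₂ ≈ 192 kPa

The volume flow rate is constant, so v₂ = (A₁/A₂)v₁ = (688/23.6)·0.626 = 18.3 m/s.
Bernoulli (h₁ = h₂): P₁ − P₂ = ½ρ(v₂² − v₁²).
P₂ = P₁ − ½ρ(v₂² − v₁²) = 327000 − ½·811·(18.3² − 0.626²) = 327000 − 135000 = 192000 Pa.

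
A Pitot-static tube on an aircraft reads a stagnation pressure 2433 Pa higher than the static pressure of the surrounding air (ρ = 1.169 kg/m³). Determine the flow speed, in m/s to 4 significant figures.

v ≈ 64.52 m/s

At the stagnation point the flow is brought to rest, so Bernoulli gives P_stag − P_static = ½ρv².
v = √(2ΔP/ρ) = √(2·2433/1.169) = 64.52 m/s.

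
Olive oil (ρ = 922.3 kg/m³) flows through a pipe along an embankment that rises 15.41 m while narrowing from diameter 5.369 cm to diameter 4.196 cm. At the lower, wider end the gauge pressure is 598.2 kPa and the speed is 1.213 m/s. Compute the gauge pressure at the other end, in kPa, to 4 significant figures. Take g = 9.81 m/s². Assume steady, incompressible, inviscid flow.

P₂ ≈ 457.6 kPa

Continuity gives A₁v₁ = A₂v₂, so v₂ = (22.64 cm²)/(13.83 cm²) × 1.213 m/s = 1.986 m/s.
Energy conservation along the streamline gives P₂ = P₁ − ½ρ(v₂² − v₁²) − ρg(h₂ − h₁).
P₂ = 598200 + ½·922.3·(1.213² − 1.986²) − 922.3·9.81·(+15.41) = 598200 + (-1140) − (139400) = 457600 Pa.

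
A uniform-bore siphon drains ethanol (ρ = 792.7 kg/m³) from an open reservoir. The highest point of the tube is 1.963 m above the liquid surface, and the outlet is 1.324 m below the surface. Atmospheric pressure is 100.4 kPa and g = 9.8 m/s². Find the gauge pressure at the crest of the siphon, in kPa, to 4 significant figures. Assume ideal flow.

P_gauge ≈ -25.53 kPa

Bernoulli surface→outlet gives ½v² = g·h_out, so v = √(2·9.8·1.324) = 5.094 m/s.
Continuity keeps v the same throughout the tube; from surface to crest, P_atm + 0 = P_top + ½ρv² + ρg·h_top.
P_top = 100400 − ½·792.7·5.094² − 792.7·9.8·1.963 = 74870 Pa. So P_gauge = P_top − P_atm = -25530 Pa.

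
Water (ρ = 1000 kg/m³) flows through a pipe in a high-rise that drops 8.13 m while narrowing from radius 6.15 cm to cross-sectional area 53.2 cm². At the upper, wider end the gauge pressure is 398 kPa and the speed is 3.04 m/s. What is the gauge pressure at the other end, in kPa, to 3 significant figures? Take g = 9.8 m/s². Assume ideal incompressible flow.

Mass conservation (A₁v₁ = A₂v₂) gives v₂ = 3.04 × 119/53.2 = 6.79 m/s.
Bernoulli: P₁ + ½ρv₁² + ρg h₁ = P₂ + ½ρv₂² + ρg h₂, so P₂ = P₁ + ½ρ(v₁² − v₂²) − ρg(h₂ − h₁).
P₂ = 398000 + ½·1000·(3.04² − 6.79²) − 1000·9.8·(−8.13) = 398000 + (-18400) − (-79700) = 459000 Pa.

P₂ ≈ 459 kPa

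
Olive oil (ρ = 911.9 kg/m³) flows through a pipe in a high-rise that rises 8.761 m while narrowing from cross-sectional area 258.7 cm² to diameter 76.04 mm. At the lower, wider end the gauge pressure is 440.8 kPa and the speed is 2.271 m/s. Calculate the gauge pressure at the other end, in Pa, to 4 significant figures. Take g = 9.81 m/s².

Continuity gives A₁v₁ = A₂v₂, so v₂ = (258.7 cm²)/(45.41 cm²) × 2.271 m/s = 12.94 m/s.
Bernoulli: P₁ + ½ρv₁² + ρg h₁ = P₂ + ½ρv₂² + ρg h₂, so P₂ = P₁ + ½ρ(v₁² − v₂²) − ρg(h₂ − h₁).
P₂ = 440800 + ½·911.9·(2.271² − 12.94²) − 911.9·9.81·(+8.761) = 440800 + (-73960) − (78370) = 288500 Pa.

P₂ ≈ 288500 Pa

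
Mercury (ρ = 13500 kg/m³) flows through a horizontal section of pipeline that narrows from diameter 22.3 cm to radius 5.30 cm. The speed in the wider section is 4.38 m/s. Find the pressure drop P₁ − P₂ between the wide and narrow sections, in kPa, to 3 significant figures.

ΔP = 2410 kPa

Mass conservation (A₁v₁ = A₂v₂) gives v₂ = 4.38 × 391/88.2 = 19.4 m/s.
The pipe is horizontal, so Bernoulli reduces to P₁ + ½ρv₁² = P₂ + ½ρv₂².
P₁ − P₂ = ½·13500·(19.4² − 4.38²) = ½·13500·357 = 2410000 Pa.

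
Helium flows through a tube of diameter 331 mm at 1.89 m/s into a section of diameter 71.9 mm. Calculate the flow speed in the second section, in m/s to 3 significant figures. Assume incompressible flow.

Continuity gives A₁v₁ = A₂v₂, so v₂ = (860 cm²)/(40.6 cm²) × 1.89 m/s = 40.1 m/s.

v₂ ≈ 40.1 m/s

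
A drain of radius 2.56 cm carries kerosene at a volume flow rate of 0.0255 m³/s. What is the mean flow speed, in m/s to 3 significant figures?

v ≈ 12.4 m/s

Q = 0.0255 m³/s = 0.0255 m³/s.
v = Q/A = 0.0255 / 0.00206 = 12.4 m/s.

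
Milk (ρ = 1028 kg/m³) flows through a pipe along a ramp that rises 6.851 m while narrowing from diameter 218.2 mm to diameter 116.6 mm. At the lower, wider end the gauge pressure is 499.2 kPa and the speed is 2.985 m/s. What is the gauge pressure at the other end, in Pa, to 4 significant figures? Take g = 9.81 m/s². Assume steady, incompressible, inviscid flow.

P₂ = 378500 Pa

By continuity, v₂ = v₁·A₁/A₂ = 2.985·(373.9/106.8) = 10.45 m/s.
Bernoulli: P₁ + ½ρv₁² + ρg h₁ = P₂ + ½ρv₂² + ρg h₂, so P₂ = P₁ + ½ρ(v₁² − v₂²) − ρg(h₂ − h₁).
P₂ = 499200 + ½·1028·(2.985² − 10.45²) − 1028·9.81·(+6.851) = 499200 + (-51590) − (69090) = 378500 Pa.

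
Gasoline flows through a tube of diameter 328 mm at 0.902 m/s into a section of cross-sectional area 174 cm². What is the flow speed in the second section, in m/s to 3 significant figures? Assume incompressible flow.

4.38 m/s

By continuity, v₂ = v₁·A₁/A₂ = 0.902·(845/174) = 4.38 m/s.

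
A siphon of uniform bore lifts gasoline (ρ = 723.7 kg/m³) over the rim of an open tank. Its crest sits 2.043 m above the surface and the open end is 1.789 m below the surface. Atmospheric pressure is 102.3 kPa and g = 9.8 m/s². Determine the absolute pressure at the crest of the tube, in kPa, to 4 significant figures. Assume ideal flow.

The outlet speed comes from Torricelli: v = √(2g·1.789) = 5.922 m/s.
With constant cross-section the crest speed equals v; applying Bernoulli from the surface up to the crest, P_top = P_atm − ½ρv² − ρg·h_top.
P_top = 102300 − ½·723.7·5.922² − 723.7·9.8·2.043 = 75120 Pa.

P_top ≈ 75.12 kPa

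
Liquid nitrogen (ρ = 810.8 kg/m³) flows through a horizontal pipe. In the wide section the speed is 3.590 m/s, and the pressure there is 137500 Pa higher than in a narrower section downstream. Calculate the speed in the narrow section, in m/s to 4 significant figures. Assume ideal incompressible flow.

With h₁ = h₂, rearranging Bernoulli gives v₂ = √(v₁² + 2ΔP/ρ).
v₂ = √(3.590² + 2·137500/810.8) = √(12.89 + 339.2) = 18.76 m/s.

v₂ ≈ 18.76 m/s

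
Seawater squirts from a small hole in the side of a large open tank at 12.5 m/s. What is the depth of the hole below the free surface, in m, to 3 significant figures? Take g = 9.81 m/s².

For a small hole in a large open tank, ½v² = gh, giving h = v²/(2g).
h = 12.5²/(2·9.81) = 156/19.62 = 7.96 m.

7.96 m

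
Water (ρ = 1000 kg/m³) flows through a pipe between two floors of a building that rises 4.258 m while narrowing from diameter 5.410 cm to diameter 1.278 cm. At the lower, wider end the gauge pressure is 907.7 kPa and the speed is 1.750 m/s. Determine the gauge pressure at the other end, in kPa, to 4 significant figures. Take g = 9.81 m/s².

Mass conservation (A₁v₁ = A₂v₂) gives v₂ = 1.750 × 22.99/1.283 = 31.36 m/s.
Applying Bernoulli between the two ends and solving for P₂: P₂ = P₁ + ½ρ(v₁² − v₂²) − ρgΔh.
P₂ = 907700 + ½·1000·(1.750² − 31.36²) − 1000·9.81·(+4.258) = 907700 + (-490200) − (41770) = 375700 Pa.

P₂ ≈ 375.7 kPa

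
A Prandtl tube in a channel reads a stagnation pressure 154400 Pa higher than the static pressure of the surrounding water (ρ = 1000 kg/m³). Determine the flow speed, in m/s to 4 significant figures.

v = 17.57 m/s

At the stagnation point the flow is brought to rest, so Bernoulli gives P_stag − P_static = ½ρv².
v = √(2ΔP/ρ) = √(2·154400/1000) = 17.57 m/s.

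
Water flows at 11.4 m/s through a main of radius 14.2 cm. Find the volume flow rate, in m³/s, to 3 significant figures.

0.722 m³/s

Q = A·v = 0.0633 m² × 11.4 m/s = 0.722 m³/s.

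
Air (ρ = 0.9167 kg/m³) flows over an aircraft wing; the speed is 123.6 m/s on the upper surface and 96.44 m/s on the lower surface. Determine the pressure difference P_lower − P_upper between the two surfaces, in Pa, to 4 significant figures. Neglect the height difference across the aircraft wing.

Bernoulli (same height): P_lower − P_upper = ½ρ(v_upper² − v_lower²).
ΔP = ½·0.9167·(123.6² − 96.44²) = 2739 Pa.

ΔP ≈ 2739 Pa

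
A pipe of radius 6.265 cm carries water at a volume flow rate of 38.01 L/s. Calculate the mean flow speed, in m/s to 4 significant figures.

v ≈ 3.083 m/s

Q = 38.01 L/s = 0.03801 m³/s.
v = Q/A = 0.03801 / 0.01233 = 3.083 m/s.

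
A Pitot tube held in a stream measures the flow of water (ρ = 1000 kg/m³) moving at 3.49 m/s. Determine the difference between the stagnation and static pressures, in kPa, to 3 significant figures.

ΔP ≈ 6.09 kPa

Bernoulli between the free stream and the stagnation point: ½ρv² = P_stag − P_static.
ΔP = ½·1000·3.49² = 6090 Pa.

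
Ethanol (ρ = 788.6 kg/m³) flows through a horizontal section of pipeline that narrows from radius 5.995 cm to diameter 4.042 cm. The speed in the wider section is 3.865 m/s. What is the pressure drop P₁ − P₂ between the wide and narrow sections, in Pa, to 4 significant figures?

ΔP = 450200 Pa

By continuity, v₂ = v₁·A₁/A₂ = 3.865·(112.9/12.83) = 34.01 m/s.
With no height change, Bernoulli's equation is P₁ + ½ρv₁² = P₂ + ½ρv₂².
P₁ − P₂ = ½·788.6·(34.01² − 3.865²) = ½·788.6·1142 = 450200 Pa.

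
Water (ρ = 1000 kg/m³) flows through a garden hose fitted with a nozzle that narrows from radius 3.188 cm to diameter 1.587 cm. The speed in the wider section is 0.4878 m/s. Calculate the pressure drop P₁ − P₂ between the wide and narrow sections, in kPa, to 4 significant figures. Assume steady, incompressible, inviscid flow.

ΔP ≈ 30.88 kPa

Mass conservation (A₁v₁ = A₂v₂) gives v₂ = 0.4878 × 31.93/1.978 = 7.874 m/s.
Bernoulli (h₁ = h₂): P₁ − P₂ = ½ρ(v₂² − v₁²).
P₁ − P₂ = ½·1000·(7.874² − 0.4878²) = ½·1000·61.76 = 30880 Pa.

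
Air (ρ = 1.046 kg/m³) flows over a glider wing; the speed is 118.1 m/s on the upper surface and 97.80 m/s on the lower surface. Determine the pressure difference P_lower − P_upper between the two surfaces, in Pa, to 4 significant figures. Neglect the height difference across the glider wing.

Bernoulli (same height): P_lower − P_upper = ½ρ(v_upper² − v_lower²).
ΔP = ½·1.046·(118.1² − 97.80²) = 2292 Pa.

ΔP ≈ 2292 Pa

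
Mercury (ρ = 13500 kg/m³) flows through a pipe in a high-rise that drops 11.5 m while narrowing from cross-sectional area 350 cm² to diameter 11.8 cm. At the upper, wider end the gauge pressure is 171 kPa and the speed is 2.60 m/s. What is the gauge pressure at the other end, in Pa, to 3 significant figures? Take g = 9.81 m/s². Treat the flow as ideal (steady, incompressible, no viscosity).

1270000 Pa

Continuity gives A₁v₁ = A₂v₂, so v₂ = (350 cm²)/(109 cm²) × 2.60 m/s = 8.32 m/s.
Applying Bernoulli between the two ends and solving for P₂: P₂ = P₁ + ½ρ(v₁² − v₂²) − ρgΔh.
P₂ = 171000 + ½·13500·(2.60² − 8.32²) − 13500·9.81·(−11.5) = 171000 + (-422000) − (-1520000) = 1270000 Pa.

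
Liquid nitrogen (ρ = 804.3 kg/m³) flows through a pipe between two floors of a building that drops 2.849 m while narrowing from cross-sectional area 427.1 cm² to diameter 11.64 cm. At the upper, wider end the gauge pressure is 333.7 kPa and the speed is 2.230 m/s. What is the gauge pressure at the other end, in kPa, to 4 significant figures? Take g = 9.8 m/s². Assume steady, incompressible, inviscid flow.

325.9 kPa

The volume flow rate is constant, so v₂ = (A₁/A₂)v₁ = (427.1/106.4)·2.230 = 8.950 m/s.
Bernoulli: P₁ + ½ρv₁² + ρg h₁ = P₂ + ½ρv₂² + ρg h₂, so P₂ = P₁ + ½ρ(v₁² − v₂²) − ρg(h₂ − h₁).
P₂ = 333700 + ½·804.3·(2.230² − 8.950²) − 804.3·9.8·(−2.849) = 333700 + (-30220) − (-22460) = 325900 Pa.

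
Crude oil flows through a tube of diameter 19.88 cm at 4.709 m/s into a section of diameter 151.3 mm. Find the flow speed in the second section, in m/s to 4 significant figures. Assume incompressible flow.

The volume flow rate is constant, so v₂ = (A₁/A₂)v₁ = (310.4/179.8)·4.709 = 8.130 m/s.

v₂ ≈ 8.130 m/s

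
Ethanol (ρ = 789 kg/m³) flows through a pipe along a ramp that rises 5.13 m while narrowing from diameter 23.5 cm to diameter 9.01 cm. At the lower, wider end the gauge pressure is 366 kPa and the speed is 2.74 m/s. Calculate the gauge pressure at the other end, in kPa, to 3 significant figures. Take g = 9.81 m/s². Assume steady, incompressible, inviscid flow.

192 kPa

By continuity, v₂ = v₁·A₁/A₂ = 2.74·(434/63.8) = 18.6 m/s.
Applying Bernoulli between the two ends and solving for P₂: P₂ = P₁ + ½ρ(v₁² − v₂²) − ρgΔh.
P₂ = 366000 + ½·789·(2.74² − 18.6²) − 789·9.81·(+5.13) = 366000 + (-134000) − (39700) = 192000 Pa.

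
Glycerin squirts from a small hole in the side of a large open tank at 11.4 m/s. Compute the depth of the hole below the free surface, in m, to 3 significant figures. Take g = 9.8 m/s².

For a small hole in a large open tank, ½v² = gh, giving h = v²/(2g).
h = 11.4²/(2·9.8) = 130/19.60 = 6.63 m.

6.63 m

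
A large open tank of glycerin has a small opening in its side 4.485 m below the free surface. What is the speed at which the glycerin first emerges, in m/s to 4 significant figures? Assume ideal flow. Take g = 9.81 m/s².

With the surface at rest and both surface and jet at atmospheric pressure, Bernoulli gives ρg h = ½ρv², so v = √(2gh) = √(2·9.81·4.485) = 9.381 m/s.

9.381 m/s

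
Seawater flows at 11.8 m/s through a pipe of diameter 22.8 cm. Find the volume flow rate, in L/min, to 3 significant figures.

28900 L/min

Q = A·v = 0.0408 m² × 11.8 m/s = 0.482 m³/s.
Converting: 0.482 m³/s × 60000 = 28900 L/min.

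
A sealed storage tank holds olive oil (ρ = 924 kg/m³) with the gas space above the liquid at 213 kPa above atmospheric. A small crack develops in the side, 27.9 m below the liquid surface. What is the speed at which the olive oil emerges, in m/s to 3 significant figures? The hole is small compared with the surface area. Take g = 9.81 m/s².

v = 31.8 m/s

Take point 1 at the surface (v₁ ≈ 0) and point 2 at the hole (at atmospheric pressure). Bernoulli: P₁ + ρg h = P_atm + ½ρv₂².
With P₁ − P_atm = 213000 Pa, v₂ = √(2gh + 2ΔP/ρ) = √(2·9.81·27.9 + 2·213000/924) = 31.8 m/s.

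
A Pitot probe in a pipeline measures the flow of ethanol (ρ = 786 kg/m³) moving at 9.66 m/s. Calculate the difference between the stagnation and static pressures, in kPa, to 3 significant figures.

ΔP ≈ 36.7 kPa

Bernoulli between the free stream and the stagnation point: ½ρv² = P_stag − P_static.
ΔP = ½·786·9.66² = 36700 Pa.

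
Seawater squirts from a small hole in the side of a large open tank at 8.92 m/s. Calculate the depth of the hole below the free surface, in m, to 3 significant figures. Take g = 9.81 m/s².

For a small hole in a large open tank, ½v² = gh, giving h = v²/(2g).
h = 8.92²/(2·9.81) = 79.6/19.62 = 4.06 m.

h = 4.06 m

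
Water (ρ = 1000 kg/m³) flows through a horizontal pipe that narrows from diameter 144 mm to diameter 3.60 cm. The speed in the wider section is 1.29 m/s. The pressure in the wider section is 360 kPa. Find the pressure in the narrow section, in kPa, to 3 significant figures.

P₂ ≈ 148 kPa

By continuity, v₂ = v₁·A₁/A₂ = 1.29·(163/10.2) = 20.6 m/s.
The pipe is horizontal, so Bernoulli reduces to P₁ + ½ρv₁² = P₂ + ½ρv₂².
P₂ = P₁ − ½ρ(v₂² − v₁²) = 360000 − ½·1000·(20.6² − 1.29²) = 360000 − 212000 = 148000 Pa.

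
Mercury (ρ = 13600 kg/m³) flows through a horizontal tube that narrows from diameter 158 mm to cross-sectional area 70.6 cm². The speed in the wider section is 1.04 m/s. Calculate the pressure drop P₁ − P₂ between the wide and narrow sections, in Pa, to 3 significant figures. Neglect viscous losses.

49400 Pa

By continuity, v₂ = v₁·A₁/A₂ = 1.04·(196/70.6) = 2.89 m/s.
Bernoulli (h₁ = h₂): P₁ − P₂ = ½ρ(v₂² − v₁²).
P₁ − P₂ = ½·13600·(2.89² − 1.04²) = ½·13600·7.26 = 49400 Pa.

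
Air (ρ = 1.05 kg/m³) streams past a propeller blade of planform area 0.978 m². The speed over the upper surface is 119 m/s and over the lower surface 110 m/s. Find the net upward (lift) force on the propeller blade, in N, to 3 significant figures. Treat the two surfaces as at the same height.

The faster flow above has the lower pressure; Bernoulli (same height) gives ΔP = ½ρ(v_up² − v_low²).
ΔP = ½·1.05·(119² − 110²) = 1080 Pa.
Lift = ΔP · A = 1080 × 0.978 = 1060 N.

F ≈ 1060 N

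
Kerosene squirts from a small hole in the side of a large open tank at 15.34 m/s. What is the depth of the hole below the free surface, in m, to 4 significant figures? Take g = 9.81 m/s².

11.99 m

Inverting v = √(2gh) gives h = v² / 2g.
h = 15.34²/(2·9.81) = 235.3/19.62 = 11.99 m.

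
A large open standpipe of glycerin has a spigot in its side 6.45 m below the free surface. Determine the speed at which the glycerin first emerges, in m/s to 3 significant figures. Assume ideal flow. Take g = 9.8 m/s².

11.2 m/s

The surface is effectively still and both ends are open, so ½v² = gh and v = √(2·9.8·6.45) = 11.2 m/s.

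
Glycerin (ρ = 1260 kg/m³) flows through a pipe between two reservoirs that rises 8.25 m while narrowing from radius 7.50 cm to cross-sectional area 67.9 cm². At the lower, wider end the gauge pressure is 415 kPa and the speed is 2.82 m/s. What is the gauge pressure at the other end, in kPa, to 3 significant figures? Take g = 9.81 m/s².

Continuity gives A₁v₁ = A₂v₂, so v₂ = (177 cm²)/(67.9 cm²) × 2.82 m/s = 7.34 m/s.
Applying Bernoulli between the two ends and solving for P₂: P₂ = P₁ + ½ρ(v₁² − v₂²) − ρgΔh.
P₂ = 415000 + ½·1260·(2.82² − 7.34²) − 1260·9.81·(+8.25) = 415000 + (-28900) − (102000) = 284000 Pa.

P₂ = 284 kPa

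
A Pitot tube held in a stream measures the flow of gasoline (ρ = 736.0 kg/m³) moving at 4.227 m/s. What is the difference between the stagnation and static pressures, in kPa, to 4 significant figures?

6.575 kPa

At the stagnation point the flow is brought to rest, so Bernoulli gives P_stag − P_static = ½ρv².
ΔP = ½·736.0·4.227² = 6575 Pa.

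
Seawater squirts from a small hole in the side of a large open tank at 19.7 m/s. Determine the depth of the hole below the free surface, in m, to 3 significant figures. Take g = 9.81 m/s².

h ≈ 19.8 m

Torricelli: v = √(2gh), so h = v²/(2g).
h = 19.7²/(2·9.81) = 388/19.62 = 19.8 m.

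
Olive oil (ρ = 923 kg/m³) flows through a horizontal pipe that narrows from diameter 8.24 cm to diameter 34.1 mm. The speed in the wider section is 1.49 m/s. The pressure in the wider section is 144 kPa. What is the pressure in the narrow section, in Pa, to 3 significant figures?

Continuity gives A₁v₁ = A₂v₂, so v₂ = (53.3 cm²)/(9.13 cm²) × 1.49 m/s = 8.70 m/s.
Along the horizontal streamline, P + ½ρv² is constant.
P₂ = P₁ − ½ρ(v₂² − v₁²) = 144000 − ½·923·(8.70² − 1.49²) = 144000 − 33900 = 110000 Pa.

P₂ = 110000 Pa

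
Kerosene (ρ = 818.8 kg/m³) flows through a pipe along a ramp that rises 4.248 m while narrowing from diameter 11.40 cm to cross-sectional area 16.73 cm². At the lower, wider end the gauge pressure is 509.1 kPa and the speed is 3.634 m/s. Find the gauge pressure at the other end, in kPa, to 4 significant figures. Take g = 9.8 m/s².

By continuity, v₂ = v₁·A₁/A₂ = 3.634·(102.1/16.73) = 22.17 m/s.
Energy conservation along the streamline gives P₂ = P₁ − ½ρ(v₂² − v₁²) − ρg(h₂ − h₁).
P₂ = 509100 + ½·818.8·(3.634² − 22.17²) − 818.8·9.8·(+4.248) = 509100 + (-195800) − (34090) = 279200 Pa.

P₂ ≈ 279.2 kPa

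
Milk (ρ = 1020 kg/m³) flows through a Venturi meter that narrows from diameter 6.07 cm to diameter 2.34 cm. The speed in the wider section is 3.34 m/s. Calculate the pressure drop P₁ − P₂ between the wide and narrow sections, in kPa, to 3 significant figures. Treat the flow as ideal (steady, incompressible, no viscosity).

Continuity gives A₁v₁ = A₂v₂, so v₂ = (28.9 cm²)/(4.30 cm²) × 3.34 m/s = 22.5 m/s.
Along the horizontal streamline, P + ½ρv² is constant.
P₁ − P₂ = ½·1020·(22.5² − 3.34²) = ½·1020·494 = 252000 Pa.

ΔP ≈ 252 kPa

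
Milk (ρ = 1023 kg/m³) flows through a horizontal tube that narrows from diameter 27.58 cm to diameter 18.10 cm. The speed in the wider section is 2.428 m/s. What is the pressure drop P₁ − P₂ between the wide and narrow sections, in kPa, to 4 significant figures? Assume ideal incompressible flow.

By continuity, v₂ = v₁·A₁/A₂ = 2.428·(597.4/257.3) = 5.637 m/s.
With no height change, Bernoulli's equation is P₁ + ½ρv₁² = P₂ + ½ρv₂².
P₁ − P₂ = ½·1023·(5.637² − 2.428²) = ½·1023·25.89 = 13240 Pa.

ΔP ≈ 13.24 kPa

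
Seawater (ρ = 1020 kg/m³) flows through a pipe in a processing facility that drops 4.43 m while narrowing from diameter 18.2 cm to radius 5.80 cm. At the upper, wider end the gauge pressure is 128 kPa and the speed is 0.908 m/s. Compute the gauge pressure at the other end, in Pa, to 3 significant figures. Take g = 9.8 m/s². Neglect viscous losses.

Mass conservation (A₁v₁ = A₂v₂) gives v₂ = 0.908 × 260/106 = 2.24 m/s.
Applying Bernoulli between the two ends and solving for P₂: P₂ = P₁ + ½ρ(v₁² − v₂²) − ρgΔh.
P₂ = 128000 + ½·1020·(0.908² − 2.24²) − 1020·9.8·(−4.43) = 128000 + (-2130) − (-44300) = 170000 Pa.

P₂ ≈ 170000 Pa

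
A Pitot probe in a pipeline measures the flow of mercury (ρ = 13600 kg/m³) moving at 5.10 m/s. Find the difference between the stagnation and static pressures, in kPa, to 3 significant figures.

ΔP = 177 kPa

The dynamic pressure equals the rise in static pressure at the stagnation point: ΔP = ½ρv².
ΔP = ½·13600·5.10² = 177000 Pa.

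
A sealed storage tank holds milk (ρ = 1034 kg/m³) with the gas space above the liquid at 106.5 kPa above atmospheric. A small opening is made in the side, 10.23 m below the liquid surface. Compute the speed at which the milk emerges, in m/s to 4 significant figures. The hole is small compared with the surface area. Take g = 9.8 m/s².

Take point 1 at the surface (v₁ ≈ 0) and point 2 at the hole (at atmospheric pressure). Bernoulli: P₁ + ρg h = P_atm + ½ρv₂².
With P₁ − P_atm = 106500 Pa, v₂ = √(2gh + 2ΔP/ρ) = √(2·9.8·10.23 + 2·106500/1034) = 20.16 m/s.

20.16 m/s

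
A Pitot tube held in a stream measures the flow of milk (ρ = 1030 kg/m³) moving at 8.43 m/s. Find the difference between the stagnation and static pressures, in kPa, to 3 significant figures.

The dynamic pressure equals the rise in static pressure at the stagnation point: ΔP = ½ρv².
ΔP = ½·1030·8.43² = 36600 Pa.

ΔP ≈ 36.6 kPa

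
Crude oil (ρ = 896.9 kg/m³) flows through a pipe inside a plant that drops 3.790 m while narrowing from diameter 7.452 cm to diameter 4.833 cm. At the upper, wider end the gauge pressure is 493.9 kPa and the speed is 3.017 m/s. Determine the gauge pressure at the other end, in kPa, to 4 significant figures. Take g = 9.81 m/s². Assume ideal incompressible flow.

Mass conservation (A₁v₁ = A₂v₂) gives v₂ = 3.017 × 43.61/18.35 = 7.173 m/s.
Energy conservation along the streamline gives P₂ = P₁ − ½ρ(v₂² − v₁²) − ρg(h₂ − h₁).
P₂ = 493900 + ½·896.9·(3.017² − 7.173²) − 896.9·9.81·(−3.790) = 493900 + (-18990) − (-33350) = 508300 Pa.

P₂ ≈ 508.3 kPa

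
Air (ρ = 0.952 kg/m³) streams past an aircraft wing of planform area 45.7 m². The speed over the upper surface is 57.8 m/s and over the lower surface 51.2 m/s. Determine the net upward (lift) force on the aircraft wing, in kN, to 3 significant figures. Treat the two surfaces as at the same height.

With equal heights on the two surfaces, Bernoulli gives P_lower − P_upper = ½ρ(v_upper² − v_lower²).
ΔP = ½·0.952·(57.8² − 51.2²) = 342 Pa.
Lift = ΔP · A = 342 × 45.7 = 15600 N.

F ≈ 15.6 kN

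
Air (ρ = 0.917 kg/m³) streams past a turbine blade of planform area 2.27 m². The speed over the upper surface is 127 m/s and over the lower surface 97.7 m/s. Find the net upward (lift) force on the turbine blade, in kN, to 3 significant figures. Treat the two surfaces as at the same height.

6.85 kN

The faster flow above has the lower pressure; Bernoulli (same height) gives ΔP = ½ρ(v_up² − v_low²).
ΔP = ½·0.917·(127² − 97.7²) = 3020 Pa.
Lift = ΔP · A = 3020 × 2.27 = 6850 N.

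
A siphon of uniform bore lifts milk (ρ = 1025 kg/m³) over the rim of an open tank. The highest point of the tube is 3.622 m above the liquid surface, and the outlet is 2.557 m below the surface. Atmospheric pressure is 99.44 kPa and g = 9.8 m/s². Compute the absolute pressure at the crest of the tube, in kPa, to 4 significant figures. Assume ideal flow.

37.37 kPa

The outlet speed comes from Torricelli: v = √(2g·2.557) = 7.079 m/s.
The bore is uniform, so the speed at the crest is the same v. Bernoulli surface→crest: P_atm = P_top + ½ρv² + ρg·h_top.
P_top = 99440 − ½·1025·7.079² − 1025·9.8·3.622 = 37370 Pa.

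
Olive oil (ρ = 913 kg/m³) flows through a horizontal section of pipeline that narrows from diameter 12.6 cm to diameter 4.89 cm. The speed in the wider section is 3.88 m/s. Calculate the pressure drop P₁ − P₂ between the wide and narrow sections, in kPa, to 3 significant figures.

ΔP ≈ 296 kPa

By continuity, v₂ = v₁·A₁/A₂ = 3.88·(125/18.8) = 25.8 m/s.
With no height change, Bernoulli's equation is P₁ + ½ρv₁² = P₂ + ½ρv₂².
P₁ − P₂ = ½·913·(25.8² − 3.88²) = ½·913·649 = 296000 Pa.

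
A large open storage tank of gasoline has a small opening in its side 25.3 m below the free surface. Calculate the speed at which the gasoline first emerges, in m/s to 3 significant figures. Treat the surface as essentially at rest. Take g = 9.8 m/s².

v ≈ 22.3 m/s

Torricelli's result v = √(2gh) gives v = √(2·9.8·25.3) = 22.3 m/s.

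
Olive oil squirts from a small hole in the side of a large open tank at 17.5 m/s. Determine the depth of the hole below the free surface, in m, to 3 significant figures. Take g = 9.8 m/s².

For a small hole in a large open tank, ½v² = gh, giving h = v²/(2g).
h = 17.5²/(2·9.8) = 306/19.60 = 15.6 m.

15.6 m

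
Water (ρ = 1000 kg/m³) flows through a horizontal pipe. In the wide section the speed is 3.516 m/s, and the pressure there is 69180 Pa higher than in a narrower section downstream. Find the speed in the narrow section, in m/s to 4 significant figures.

Along the level pipe P + ½ρv² is conserved, hence v₂² = v₁² + 2(P₁ − P₂)/ρ.
v₂ = √(3.516² + 2·69180/1000) = √(12.36 + 138.4) = 12.28 m/s.

v₂ ≈ 12.28 m/s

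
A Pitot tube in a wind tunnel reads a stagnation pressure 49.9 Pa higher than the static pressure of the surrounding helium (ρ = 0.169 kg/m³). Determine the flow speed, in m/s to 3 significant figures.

The dynamic pressure equals the rise in static pressure at the stagnation point: ΔP = ½ρv².
v = √(2ΔP/ρ) = √(2·49.9/0.169) = 24.3 m/s.

24.3 m/s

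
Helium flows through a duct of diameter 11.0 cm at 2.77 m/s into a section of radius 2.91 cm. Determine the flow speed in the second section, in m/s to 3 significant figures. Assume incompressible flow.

Continuity gives A₁v₁ = A₂v₂, so v₂ = (95.0 cm²)/(26.6 cm²) × 2.77 m/s = 9.90 m/s.

v₂ = 9.90 m/s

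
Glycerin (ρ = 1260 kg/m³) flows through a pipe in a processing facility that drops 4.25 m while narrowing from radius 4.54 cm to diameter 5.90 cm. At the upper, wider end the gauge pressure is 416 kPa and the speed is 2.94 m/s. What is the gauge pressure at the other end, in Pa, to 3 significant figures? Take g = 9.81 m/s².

P₂ ≈ 443000 Pa

The volume flow rate is constant, so v₂ = (A₁/A₂)v₁ = (64.8/27.3)·2.94 = 6.96 m/s.
Applying Bernoulli between the two ends and solving for P₂: P₂ = P₁ + ½ρ(v₁² − v₂²) − ρgΔh.
P₂ = 416000 + ½·1260·(2.94² − 6.96²) − 1260·9.81·(−4.25) = 416000 + (-25100) − (-52500) = 443000 Pa.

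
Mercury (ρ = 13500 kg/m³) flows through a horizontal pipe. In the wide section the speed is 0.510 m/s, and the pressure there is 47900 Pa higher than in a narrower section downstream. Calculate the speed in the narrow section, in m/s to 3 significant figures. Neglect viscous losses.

v₂ ≈ 2.71 m/s

With h₁ = h₂, rearranging Bernoulli gives v₂ = √(v₁² + 2ΔP/ρ).
v₂ = √(0.510² + 2·47900/13500) = √(0.260 + 7.10) = 2.71 m/s.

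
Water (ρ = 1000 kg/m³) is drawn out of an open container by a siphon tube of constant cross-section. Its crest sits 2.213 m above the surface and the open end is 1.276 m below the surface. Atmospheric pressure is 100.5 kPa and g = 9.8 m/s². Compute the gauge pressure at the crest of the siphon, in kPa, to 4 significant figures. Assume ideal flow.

P_gauge ≈ -34.19 kPa

Bernoulli surface→outlet gives ½v² = g·h_out, so v = √(2·9.8·1.276) = 5.001 m/s.
Continuity keeps v the same throughout the tube; from surface to crest, P_atm + 0 = P_top + ½ρv² + ρg·h_top.
P_top = 100500 − ½·1000·5.001² − 1000·9.8·2.213 = 66310 Pa. So P_gauge = P_top − P_atm = -34190 Pa.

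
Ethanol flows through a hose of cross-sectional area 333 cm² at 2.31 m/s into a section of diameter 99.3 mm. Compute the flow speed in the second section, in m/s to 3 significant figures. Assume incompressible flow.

v₂ ≈ 9.93 m/s

Mass conservation (A₁v₁ = A₂v₂) gives v₂ = 2.31 × 333/77.4 = 9.93 m/s.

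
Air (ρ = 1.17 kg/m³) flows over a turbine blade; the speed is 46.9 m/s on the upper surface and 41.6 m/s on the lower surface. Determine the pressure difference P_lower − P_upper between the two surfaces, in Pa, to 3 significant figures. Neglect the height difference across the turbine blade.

274 Pa

With negligible Δh, P + ½ρv² is constant, so P_low − P_up = ½ρ(v_up² − v_low²).
ΔP = ½·1.17·(46.9² − 41.6²) = 274 Pa.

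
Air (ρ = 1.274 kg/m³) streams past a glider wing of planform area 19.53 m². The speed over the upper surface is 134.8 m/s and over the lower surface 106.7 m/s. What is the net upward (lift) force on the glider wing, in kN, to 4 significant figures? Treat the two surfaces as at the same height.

With equal heights on the two surfaces, Bernoulli gives P_lower − P_upper = ½ρ(v_upper² − v_lower²).
ΔP = ½·1.274·(134.8² − 106.7²) = 4323 Pa.
Lift = ΔP · A = 4323 × 19.53 = 84420 N.

F ≈ 84.42 kN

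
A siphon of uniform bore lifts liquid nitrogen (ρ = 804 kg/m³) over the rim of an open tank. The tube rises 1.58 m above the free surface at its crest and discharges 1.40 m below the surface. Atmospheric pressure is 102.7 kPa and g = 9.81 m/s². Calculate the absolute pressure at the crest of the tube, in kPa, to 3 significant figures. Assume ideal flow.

79.2 kPa

From the surface to the outlet (both open to atmosphere, surface at rest): v = √(2g·h_out) = √(2·9.81·1.40) = 5.24 m/s.
Continuity keeps v the same throughout the tube; from surface to crest, P_atm + 0 = P_top + ½ρv² + ρg·h_top.
P_top = 102700 − ½·804·5.24² − 804·9.81·1.58 = 79200 Pa.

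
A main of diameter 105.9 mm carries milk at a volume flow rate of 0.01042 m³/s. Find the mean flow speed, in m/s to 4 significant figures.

v ≈ 1.183 m/s

Q = 0.01042 m³/s = 0.01042 m³/s.
v = Q/A = 0.01042 / 0.008808 = 1.183 m/s.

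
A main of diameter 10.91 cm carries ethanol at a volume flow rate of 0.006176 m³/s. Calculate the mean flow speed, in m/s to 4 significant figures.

v ≈ 0.6606 m/s

Q = 0.006176 m³/s = 0.006176 m³/s.
v = Q/A = 0.006176 / 0.009348 = 0.6606 m/s.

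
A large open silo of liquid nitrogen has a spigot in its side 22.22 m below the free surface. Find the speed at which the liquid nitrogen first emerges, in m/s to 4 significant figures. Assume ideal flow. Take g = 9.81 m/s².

20.88 m/s

Torricelli's result v = √(2gh) gives v = √(2·9.81·22.22) = 20.88 m/s.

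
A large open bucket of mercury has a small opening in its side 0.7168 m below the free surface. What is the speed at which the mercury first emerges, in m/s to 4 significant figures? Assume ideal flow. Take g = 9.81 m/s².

v ≈ 3.750 m/s

The surface is effectively still and both ends are open, so ½v² = gh and v = √(2·9.81·0.7168) = 3.750 m/s.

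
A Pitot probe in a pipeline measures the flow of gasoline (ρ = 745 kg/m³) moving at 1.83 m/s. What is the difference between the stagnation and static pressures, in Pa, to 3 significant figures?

ΔP ≈ 1250 Pa

The dynamic pressure equals the rise in static pressure at the stagnation point: ΔP = ½ρv².
ΔP = ½·745·1.83² = 1250 Pa.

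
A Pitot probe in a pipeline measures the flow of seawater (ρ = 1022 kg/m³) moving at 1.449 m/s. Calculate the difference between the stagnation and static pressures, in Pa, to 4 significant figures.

ΔP ≈ 1073 Pa

Bernoulli between the free stream and the stagnation point: ½ρv² = P_stag − P_static.
ΔP = ½·1022·1.449² = 1073 Pa.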